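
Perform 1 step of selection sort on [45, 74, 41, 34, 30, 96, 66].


Initial: [45, 74, 41, 34, 30, 96, 66]
Step 1: min=30 at 4
  Swap: [30, 74, 41, 34, 45, 96, 66]

After 1 step: [30, 74, 41, 34, 45, 96, 66]


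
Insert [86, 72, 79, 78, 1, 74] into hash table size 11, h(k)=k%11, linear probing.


Insert 86: h=9 -> slot 9
Insert 72: h=6 -> slot 6
Insert 79: h=2 -> slot 2
Insert 78: h=1 -> slot 1
Insert 1: h=1, 2 probes -> slot 3
Insert 74: h=8 -> slot 8

Table: [None, 78, 79, 1, None, None, 72, None, 74, 86, None]


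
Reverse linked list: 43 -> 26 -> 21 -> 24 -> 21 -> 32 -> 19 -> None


Step 1: curr=43, set curr.next=prev(None) | reversed so far: 43
Step 2: curr=26, set curr.next=prev(43) | reversed so far: 26 -> 43
Step 3: curr=21, set curr.next=prev(26) | reversed so far: 21 -> 26 -> 43
Step 4: curr=24, set curr.next=prev(21) | reversed so far: 24 -> 21 -> 26 -> 43
Step 5: curr=21, set curr.next=prev(24) | reversed so far: 21 -> 24 -> 21 -> 26 -> 43
Step 6: curr=32, set curr.next=prev(21) | reversed so far: 32 -> 21 -> 24 -> 21 -> 26 -> 43
Step 7: curr=19, set curr.next=prev(32) | reversed so far: 19 -> 32 -> 21 -> 24 -> 21 -> 26 -> 43

19 -> 32 -> 21 -> 24 -> 21 -> 26 -> 43 -> None


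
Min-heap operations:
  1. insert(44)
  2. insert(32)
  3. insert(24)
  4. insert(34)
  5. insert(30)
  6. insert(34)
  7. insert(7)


insert(44) -> [44]
insert(32) -> [32, 44]
insert(24) -> [24, 44, 32]
insert(34) -> [24, 34, 32, 44]
insert(30) -> [24, 30, 32, 44, 34]
insert(34) -> [24, 30, 32, 44, 34, 34]
insert(7) -> [7, 30, 24, 44, 34, 34, 32]

Final heap: [7, 30, 24, 44, 34, 34, 32]


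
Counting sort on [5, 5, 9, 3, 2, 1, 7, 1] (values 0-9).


Input: [5, 5, 9, 3, 2, 1, 7, 1]
Counts: [0, 2, 1, 1, 0, 2, 0, 1, 0, 1]

Sorted: [1, 1, 2, 3, 5, 5, 7, 9]


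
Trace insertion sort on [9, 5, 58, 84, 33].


Initial: [9, 5, 58, 84, 33]
Insert 5: [5, 9, 58, 84, 33]
Insert 58: [5, 9, 58, 84, 33]
Insert 84: [5, 9, 58, 84, 33]
Insert 33: [5, 9, 33, 58, 84]

Sorted: [5, 9, 33, 58, 84]


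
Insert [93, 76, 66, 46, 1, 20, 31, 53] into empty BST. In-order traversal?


Insert 93: root
Insert 76: L from 93
Insert 66: L from 93 -> L from 76
Insert 46: L from 93 -> L from 76 -> L from 66
Insert 1: L from 93 -> L from 76 -> L from 66 -> L from 46
Insert 20: L from 93 -> L from 76 -> L from 66 -> L from 46 -> R from 1
Insert 31: L from 93 -> L from 76 -> L from 66 -> L from 46 -> R from 1 -> R from 20
Insert 53: L from 93 -> L from 76 -> L from 66 -> R from 46

In-order: [1, 20, 31, 46, 53, 66, 76, 93]


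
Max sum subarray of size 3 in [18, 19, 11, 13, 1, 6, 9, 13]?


[0:3]: 48
[1:4]: 43
[2:5]: 25
[3:6]: 20
[4:7]: 16
[5:8]: 28

Max: 48 at [0:3]


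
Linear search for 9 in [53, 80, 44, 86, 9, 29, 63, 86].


i=0: 53!=9
i=1: 80!=9
i=2: 44!=9
i=3: 86!=9
i=4: 9==9 found!

Found at 4, 5 comps


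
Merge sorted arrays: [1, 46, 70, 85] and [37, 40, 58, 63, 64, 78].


Take 1 from A
Take 37 from B
Take 40 from B
Take 46 from A
Take 58 from B
Take 63 from B
Take 64 from B
Take 70 from A
Take 78 from B

Merged: [1, 37, 40, 46, 58, 63, 64, 70, 78, 85]


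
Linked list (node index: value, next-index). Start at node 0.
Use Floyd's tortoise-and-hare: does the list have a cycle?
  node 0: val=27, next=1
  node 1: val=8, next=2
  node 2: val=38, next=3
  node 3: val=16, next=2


Floyd's tortoise (slow, +1) and hare (fast, +2):
  init: slow=0, fast=0
  step 1: slow=1, fast=2
  step 2: slow=2, fast=2
  slow == fast at node 2: cycle detected

Cycle: yes


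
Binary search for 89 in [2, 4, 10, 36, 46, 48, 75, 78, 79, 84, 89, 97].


Step 1: lo=0, hi=11, mid=5, val=48
Step 2: lo=6, hi=11, mid=8, val=79
Step 3: lo=9, hi=11, mid=10, val=89

Found at index 10


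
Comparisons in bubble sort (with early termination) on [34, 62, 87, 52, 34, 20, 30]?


Algorithm: bubble sort (with early termination)
Input: [34, 62, 87, 52, 34, 20, 30]
Sorted: [20, 30, 34, 34, 52, 62, 87]

21


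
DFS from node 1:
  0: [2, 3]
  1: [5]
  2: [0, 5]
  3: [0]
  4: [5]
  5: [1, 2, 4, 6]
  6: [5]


Visit 1, push [5]
Visit 5, push [6, 4, 2]
Visit 2, push [0]
Visit 0, push [3]
Visit 3, push []
Visit 4, push []
Visit 6, push []

DFS order: [1, 5, 2, 0, 3, 4, 6]


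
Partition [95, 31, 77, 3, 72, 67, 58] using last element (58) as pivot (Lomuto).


Pivot: 58
  31 <= 58: swap -> [31, 95, 77, 3, 72, 67, 58]
  3 <= 58: swap -> [31, 3, 77, 95, 72, 67, 58]
Place pivot at 2: [31, 3, 58, 95, 72, 67, 77]

Partitioned: [31, 3, 58, 95, 72, 67, 77]


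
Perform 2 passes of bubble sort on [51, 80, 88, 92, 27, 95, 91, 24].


Initial: [51, 80, 88, 92, 27, 95, 91, 24]
Pass 1: [51, 80, 88, 27, 92, 91, 24, 95] (3 swaps)
Pass 2: [51, 80, 27, 88, 91, 24, 92, 95] (3 swaps)

After 2 passes: [51, 80, 27, 88, 91, 24, 92, 95]


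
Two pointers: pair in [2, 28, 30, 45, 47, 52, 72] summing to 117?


lo=0(2)+hi=6(72)=74
lo=1(28)+hi=6(72)=100
lo=2(30)+hi=6(72)=102
lo=3(45)+hi=6(72)=117

Yes: 45+72=117


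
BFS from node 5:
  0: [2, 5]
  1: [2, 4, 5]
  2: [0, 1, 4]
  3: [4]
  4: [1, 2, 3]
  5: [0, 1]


Visit 5, enqueue [0, 1]
Visit 0, enqueue [2]
Visit 1, enqueue [4]
Visit 2, enqueue []
Visit 4, enqueue [3]
Visit 3, enqueue []

BFS order: [5, 0, 1, 2, 4, 3]


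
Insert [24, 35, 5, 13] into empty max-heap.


Insert 24: [24]
Insert 35: [35, 24]
Insert 5: [35, 24, 5]
Insert 13: [35, 24, 5, 13]

Final heap: [35, 24, 5, 13]


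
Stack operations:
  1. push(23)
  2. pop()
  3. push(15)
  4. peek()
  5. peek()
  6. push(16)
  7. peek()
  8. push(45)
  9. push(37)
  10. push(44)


push(23) -> [23]
pop()->23, []
push(15) -> [15]
peek()->15
peek()->15
push(16) -> [15, 16]
peek()->16
push(45) -> [15, 16, 45]
push(37) -> [15, 16, 45, 37]
push(44) -> [15, 16, 45, 37, 44]

Final stack: [15, 16, 45, 37, 44]


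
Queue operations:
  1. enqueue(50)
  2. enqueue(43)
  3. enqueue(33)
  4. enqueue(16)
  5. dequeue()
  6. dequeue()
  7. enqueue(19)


enqueue(50) -> [50]
enqueue(43) -> [50, 43]
enqueue(33) -> [50, 43, 33]
enqueue(16) -> [50, 43, 33, 16]
dequeue()->50, [43, 33, 16]
dequeue()->43, [33, 16]
enqueue(19) -> [33, 16, 19]

Final queue: [33, 16, 19]


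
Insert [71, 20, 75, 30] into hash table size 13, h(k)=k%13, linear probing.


Insert 71: h=6 -> slot 6
Insert 20: h=7 -> slot 7
Insert 75: h=10 -> slot 10
Insert 30: h=4 -> slot 4

Table: [None, None, None, None, 30, None, 71, 20, None, None, 75, None, None]


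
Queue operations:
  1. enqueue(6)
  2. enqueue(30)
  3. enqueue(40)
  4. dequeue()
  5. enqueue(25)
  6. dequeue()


enqueue(6) -> [6]
enqueue(30) -> [6, 30]
enqueue(40) -> [6, 30, 40]
dequeue()->6, [30, 40]
enqueue(25) -> [30, 40, 25]
dequeue()->30, [40, 25]

Final queue: [40, 25]


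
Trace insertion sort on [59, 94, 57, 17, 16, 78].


Initial: [59, 94, 57, 17, 16, 78]
Insert 94: [59, 94, 57, 17, 16, 78]
Insert 57: [57, 59, 94, 17, 16, 78]
Insert 17: [17, 57, 59, 94, 16, 78]
Insert 16: [16, 17, 57, 59, 94, 78]
Insert 78: [16, 17, 57, 59, 78, 94]

Sorted: [16, 17, 57, 59, 78, 94]


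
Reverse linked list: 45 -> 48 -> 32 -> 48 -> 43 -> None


Step 1: curr=45, set curr.next=prev(None) | reversed so far: 45
Step 2: curr=48, set curr.next=prev(45) | reversed so far: 48 -> 45
Step 3: curr=32, set curr.next=prev(48) | reversed so far: 32 -> 48 -> 45
Step 4: curr=48, set curr.next=prev(32) | reversed so far: 48 -> 32 -> 48 -> 45
Step 5: curr=43, set curr.next=prev(48) | reversed so far: 43 -> 48 -> 32 -> 48 -> 45

43 -> 48 -> 32 -> 48 -> 45 -> None


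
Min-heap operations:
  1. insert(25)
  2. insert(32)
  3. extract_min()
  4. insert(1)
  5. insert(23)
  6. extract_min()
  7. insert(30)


insert(25) -> [25]
insert(32) -> [25, 32]
extract_min()->25, [32]
insert(1) -> [1, 32]
insert(23) -> [1, 32, 23]
extract_min()->1, [23, 32]
insert(30) -> [23, 32, 30]

Final heap: [23, 32, 30]


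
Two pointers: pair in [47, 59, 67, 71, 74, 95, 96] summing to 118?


lo=0(47)+hi=6(96)=143
lo=0(47)+hi=5(95)=142
lo=0(47)+hi=4(74)=121
lo=0(47)+hi=3(71)=118

Yes: 47+71=118


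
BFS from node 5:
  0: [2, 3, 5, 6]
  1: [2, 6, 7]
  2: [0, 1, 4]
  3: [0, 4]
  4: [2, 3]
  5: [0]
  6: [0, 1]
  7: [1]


Visit 5, enqueue [0]
Visit 0, enqueue [2, 3, 6]
Visit 2, enqueue [1, 4]
Visit 3, enqueue []
Visit 6, enqueue []
Visit 1, enqueue [7]
Visit 4, enqueue []
Visit 7, enqueue []

BFS order: [5, 0, 2, 3, 6, 1, 4, 7]


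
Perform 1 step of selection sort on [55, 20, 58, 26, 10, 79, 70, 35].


Initial: [55, 20, 58, 26, 10, 79, 70, 35]
Step 1: min=10 at 4
  Swap: [10, 20, 58, 26, 55, 79, 70, 35]

After 1 step: [10, 20, 58, 26, 55, 79, 70, 35]


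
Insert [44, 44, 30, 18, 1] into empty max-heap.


Insert 44: [44]
Insert 44: [44, 44]
Insert 30: [44, 44, 30]
Insert 18: [44, 44, 30, 18]
Insert 1: [44, 44, 30, 18, 1]

Final heap: [44, 44, 30, 18, 1]


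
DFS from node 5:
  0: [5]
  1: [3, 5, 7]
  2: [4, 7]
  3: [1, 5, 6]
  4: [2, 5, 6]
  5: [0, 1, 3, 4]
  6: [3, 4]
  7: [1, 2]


Visit 5, push [4, 3, 1, 0]
Visit 0, push []
Visit 1, push [7, 3]
Visit 3, push [6]
Visit 6, push [4]
Visit 4, push [2]
Visit 2, push [7]
Visit 7, push []

DFS order: [5, 0, 1, 3, 6, 4, 2, 7]


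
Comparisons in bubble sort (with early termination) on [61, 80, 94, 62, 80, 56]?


Algorithm: bubble sort (with early termination)
Input: [61, 80, 94, 62, 80, 56]
Sorted: [56, 61, 62, 80, 80, 94]

15


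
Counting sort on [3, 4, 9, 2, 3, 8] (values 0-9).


Input: [3, 4, 9, 2, 3, 8]
Counts: [0, 0, 1, 2, 1, 0, 0, 0, 1, 1]

Sorted: [2, 3, 3, 4, 8, 9]


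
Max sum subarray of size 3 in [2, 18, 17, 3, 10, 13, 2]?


[0:3]: 37
[1:4]: 38
[2:5]: 30
[3:6]: 26
[4:7]: 25

Max: 38 at [1:4]


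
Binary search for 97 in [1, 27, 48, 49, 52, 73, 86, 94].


Step 1: lo=0, hi=7, mid=3, val=49
Step 2: lo=4, hi=7, mid=5, val=73
Step 3: lo=6, hi=7, mid=6, val=86
Step 4: lo=7, hi=7, mid=7, val=94

Not found


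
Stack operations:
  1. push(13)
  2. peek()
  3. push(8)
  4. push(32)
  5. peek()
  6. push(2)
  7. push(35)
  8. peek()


push(13) -> [13]
peek()->13
push(8) -> [13, 8]
push(32) -> [13, 8, 32]
peek()->32
push(2) -> [13, 8, 32, 2]
push(35) -> [13, 8, 32, 2, 35]
peek()->35

Final stack: [13, 8, 32, 2, 35]


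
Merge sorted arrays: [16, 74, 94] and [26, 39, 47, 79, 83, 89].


Take 16 from A
Take 26 from B
Take 39 from B
Take 47 from B
Take 74 from A
Take 79 from B
Take 83 from B
Take 89 from B

Merged: [16, 26, 39, 47, 74, 79, 83, 89, 94]


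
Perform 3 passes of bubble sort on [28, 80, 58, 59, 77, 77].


Initial: [28, 80, 58, 59, 77, 77]
Pass 1: [28, 58, 59, 77, 77, 80] (4 swaps)
Pass 2: [28, 58, 59, 77, 77, 80] (0 swaps)
Pass 3: [28, 58, 59, 77, 77, 80] (0 swaps)

After 3 passes: [28, 58, 59, 77, 77, 80]


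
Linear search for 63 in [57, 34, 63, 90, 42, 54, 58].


i=0: 57!=63
i=1: 34!=63
i=2: 63==63 found!

Found at 2, 3 comps


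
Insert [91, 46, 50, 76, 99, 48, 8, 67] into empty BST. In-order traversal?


Insert 91: root
Insert 46: L from 91
Insert 50: L from 91 -> R from 46
Insert 76: L from 91 -> R from 46 -> R from 50
Insert 99: R from 91
Insert 48: L from 91 -> R from 46 -> L from 50
Insert 8: L from 91 -> L from 46
Insert 67: L from 91 -> R from 46 -> R from 50 -> L from 76

In-order: [8, 46, 48, 50, 67, 76, 91, 99]


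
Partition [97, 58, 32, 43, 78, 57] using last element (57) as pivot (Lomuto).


Pivot: 57
  32 <= 57: swap -> [32, 58, 97, 43, 78, 57]
  43 <= 57: swap -> [32, 43, 97, 58, 78, 57]
Place pivot at 2: [32, 43, 57, 58, 78, 97]

Partitioned: [32, 43, 57, 58, 78, 97]


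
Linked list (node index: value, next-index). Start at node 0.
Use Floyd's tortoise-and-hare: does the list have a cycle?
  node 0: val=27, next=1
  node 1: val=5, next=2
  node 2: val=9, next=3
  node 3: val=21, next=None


Floyd's tortoise (slow, +1) and hare (fast, +2):
  init: slow=0, fast=0
  step 1: slow=1, fast=2
  step 2: fast 2->3->None, no cycle

Cycle: no


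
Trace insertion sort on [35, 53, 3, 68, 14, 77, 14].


Initial: [35, 53, 3, 68, 14, 77, 14]
Insert 53: [35, 53, 3, 68, 14, 77, 14]
Insert 3: [3, 35, 53, 68, 14, 77, 14]
Insert 68: [3, 35, 53, 68, 14, 77, 14]
Insert 14: [3, 14, 35, 53, 68, 77, 14]
Insert 77: [3, 14, 35, 53, 68, 77, 14]
Insert 14: [3, 14, 14, 35, 53, 68, 77]

Sorted: [3, 14, 14, 35, 53, 68, 77]


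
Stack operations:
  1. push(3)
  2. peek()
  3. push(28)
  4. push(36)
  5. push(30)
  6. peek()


push(3) -> [3]
peek()->3
push(28) -> [3, 28]
push(36) -> [3, 28, 36]
push(30) -> [3, 28, 36, 30]
peek()->30

Final stack: [3, 28, 36, 30]


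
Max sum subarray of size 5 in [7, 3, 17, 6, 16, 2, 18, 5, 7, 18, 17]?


[0:5]: 49
[1:6]: 44
[2:7]: 59
[3:8]: 47
[4:9]: 48
[5:10]: 50
[6:11]: 65

Max: 65 at [6:11]


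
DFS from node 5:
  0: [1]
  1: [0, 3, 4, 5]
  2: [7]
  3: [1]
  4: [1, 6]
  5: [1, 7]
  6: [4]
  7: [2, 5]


Visit 5, push [7, 1]
Visit 1, push [4, 3, 0]
Visit 0, push []
Visit 3, push []
Visit 4, push [6]
Visit 6, push []
Visit 7, push [2]
Visit 2, push []

DFS order: [5, 1, 0, 3, 4, 6, 7, 2]


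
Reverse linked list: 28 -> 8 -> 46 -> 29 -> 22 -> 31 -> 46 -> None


Step 1: curr=28, set curr.next=prev(None) | reversed so far: 28
Step 2: curr=8, set curr.next=prev(28) | reversed so far: 8 -> 28
Step 3: curr=46, set curr.next=prev(8) | reversed so far: 46 -> 8 -> 28
Step 4: curr=29, set curr.next=prev(46) | reversed so far: 29 -> 46 -> 8 -> 28
Step 5: curr=22, set curr.next=prev(29) | reversed so far: 22 -> 29 -> 46 -> 8 -> 28
Step 6: curr=31, set curr.next=prev(22) | reversed so far: 31 -> 22 -> 29 -> 46 -> 8 -> 28
Step 7: curr=46, set curr.next=prev(31) | reversed so far: 46 -> 31 -> 22 -> 29 -> 46 -> 8 -> 28

46 -> 31 -> 22 -> 29 -> 46 -> 8 -> 28 -> None


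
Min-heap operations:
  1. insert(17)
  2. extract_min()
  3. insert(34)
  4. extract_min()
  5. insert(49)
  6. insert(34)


insert(17) -> [17]
extract_min()->17, []
insert(34) -> [34]
extract_min()->34, []
insert(49) -> [49]
insert(34) -> [34, 49]

Final heap: [34, 49]


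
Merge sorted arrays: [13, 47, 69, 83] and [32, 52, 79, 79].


Take 13 from A
Take 32 from B
Take 47 from A
Take 52 from B
Take 69 from A
Take 79 from B
Take 79 from B

Merged: [13, 32, 47, 52, 69, 79, 79, 83]


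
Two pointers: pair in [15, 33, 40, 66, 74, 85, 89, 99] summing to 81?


lo=0(15)+hi=7(99)=114
lo=0(15)+hi=6(89)=104
lo=0(15)+hi=5(85)=100
lo=0(15)+hi=4(74)=89
lo=0(15)+hi=3(66)=81

Yes: 15+66=81


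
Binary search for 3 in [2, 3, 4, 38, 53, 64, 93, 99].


Step 1: lo=0, hi=7, mid=3, val=38
Step 2: lo=0, hi=2, mid=1, val=3

Found at index 1


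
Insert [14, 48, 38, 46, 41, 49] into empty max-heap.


Insert 14: [14]
Insert 48: [48, 14]
Insert 38: [48, 14, 38]
Insert 46: [48, 46, 38, 14]
Insert 41: [48, 46, 38, 14, 41]
Insert 49: [49, 46, 48, 14, 41, 38]

Final heap: [49, 46, 48, 14, 41, 38]


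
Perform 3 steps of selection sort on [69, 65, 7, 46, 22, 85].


Initial: [69, 65, 7, 46, 22, 85]
Step 1: min=7 at 2
  Swap: [7, 65, 69, 46, 22, 85]
Step 2: min=22 at 4
  Swap: [7, 22, 69, 46, 65, 85]
Step 3: min=46 at 3
  Swap: [7, 22, 46, 69, 65, 85]

After 3 steps: [7, 22, 46, 69, 65, 85]


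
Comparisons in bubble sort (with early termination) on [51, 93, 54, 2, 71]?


Algorithm: bubble sort (with early termination)
Input: [51, 93, 54, 2, 71]
Sorted: [2, 51, 54, 71, 93]

10


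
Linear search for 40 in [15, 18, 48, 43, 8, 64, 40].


i=0: 15!=40
i=1: 18!=40
i=2: 48!=40
i=3: 43!=40
i=4: 8!=40
i=5: 64!=40
i=6: 40==40 found!

Found at 6, 7 comps


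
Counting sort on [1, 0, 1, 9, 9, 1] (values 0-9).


Input: [1, 0, 1, 9, 9, 1]
Counts: [1, 3, 0, 0, 0, 0, 0, 0, 0, 2]

Sorted: [0, 1, 1, 1, 9, 9]


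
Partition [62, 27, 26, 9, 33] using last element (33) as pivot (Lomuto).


Pivot: 33
  27 <= 33: swap -> [27, 62, 26, 9, 33]
  26 <= 33: swap -> [27, 26, 62, 9, 33]
  9 <= 33: swap -> [27, 26, 9, 62, 33]
Place pivot at 3: [27, 26, 9, 33, 62]

Partitioned: [27, 26, 9, 33, 62]


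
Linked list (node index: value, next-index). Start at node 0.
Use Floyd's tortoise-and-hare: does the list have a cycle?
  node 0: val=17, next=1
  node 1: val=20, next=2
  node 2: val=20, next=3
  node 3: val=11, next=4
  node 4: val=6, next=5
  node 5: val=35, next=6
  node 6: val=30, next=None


Floyd's tortoise (slow, +1) and hare (fast, +2):
  init: slow=0, fast=0
  step 1: slow=1, fast=2
  step 2: slow=2, fast=4
  step 3: slow=3, fast=6
  step 4: fast -> None, no cycle

Cycle: no


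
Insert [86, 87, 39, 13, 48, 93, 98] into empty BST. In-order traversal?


Insert 86: root
Insert 87: R from 86
Insert 39: L from 86
Insert 13: L from 86 -> L from 39
Insert 48: L from 86 -> R from 39
Insert 93: R from 86 -> R from 87
Insert 98: R from 86 -> R from 87 -> R from 93

In-order: [13, 39, 48, 86, 87, 93, 98]


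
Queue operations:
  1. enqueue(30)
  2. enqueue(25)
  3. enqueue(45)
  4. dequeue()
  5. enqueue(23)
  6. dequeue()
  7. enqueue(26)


enqueue(30) -> [30]
enqueue(25) -> [30, 25]
enqueue(45) -> [30, 25, 45]
dequeue()->30, [25, 45]
enqueue(23) -> [25, 45, 23]
dequeue()->25, [45, 23]
enqueue(26) -> [45, 23, 26]

Final queue: [45, 23, 26]


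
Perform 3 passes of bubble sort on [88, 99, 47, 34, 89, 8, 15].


Initial: [88, 99, 47, 34, 89, 8, 15]
Pass 1: [88, 47, 34, 89, 8, 15, 99] (5 swaps)
Pass 2: [47, 34, 88, 8, 15, 89, 99] (4 swaps)
Pass 3: [34, 47, 8, 15, 88, 89, 99] (3 swaps)

After 3 passes: [34, 47, 8, 15, 88, 89, 99]


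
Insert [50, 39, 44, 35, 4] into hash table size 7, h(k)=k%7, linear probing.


Insert 50: h=1 -> slot 1
Insert 39: h=4 -> slot 4
Insert 44: h=2 -> slot 2
Insert 35: h=0 -> slot 0
Insert 4: h=4, 1 probes -> slot 5

Table: [35, 50, 44, None, 39, 4, None]


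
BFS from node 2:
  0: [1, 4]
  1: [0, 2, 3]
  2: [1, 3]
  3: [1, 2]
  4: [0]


Visit 2, enqueue [1, 3]
Visit 1, enqueue [0]
Visit 3, enqueue []
Visit 0, enqueue [4]
Visit 4, enqueue []

BFS order: [2, 1, 3, 0, 4]


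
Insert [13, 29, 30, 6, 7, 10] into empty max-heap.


Insert 13: [13]
Insert 29: [29, 13]
Insert 30: [30, 13, 29]
Insert 6: [30, 13, 29, 6]
Insert 7: [30, 13, 29, 6, 7]
Insert 10: [30, 13, 29, 6, 7, 10]

Final heap: [30, 13, 29, 6, 7, 10]


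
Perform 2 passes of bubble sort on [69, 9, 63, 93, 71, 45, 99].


Initial: [69, 9, 63, 93, 71, 45, 99]
Pass 1: [9, 63, 69, 71, 45, 93, 99] (4 swaps)
Pass 2: [9, 63, 69, 45, 71, 93, 99] (1 swaps)

After 2 passes: [9, 63, 69, 45, 71, 93, 99]


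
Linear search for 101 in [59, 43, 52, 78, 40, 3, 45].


i=0: 59!=101
i=1: 43!=101
i=2: 52!=101
i=3: 78!=101
i=4: 40!=101
i=5: 3!=101
i=6: 45!=101

Not found, 7 comps


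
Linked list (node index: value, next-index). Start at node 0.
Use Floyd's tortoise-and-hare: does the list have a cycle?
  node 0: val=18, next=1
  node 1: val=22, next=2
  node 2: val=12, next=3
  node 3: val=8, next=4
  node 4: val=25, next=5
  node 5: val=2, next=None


Floyd's tortoise (slow, +1) and hare (fast, +2):
  init: slow=0, fast=0
  step 1: slow=1, fast=2
  step 2: slow=2, fast=4
  step 3: fast 4->5->None, no cycle

Cycle: no


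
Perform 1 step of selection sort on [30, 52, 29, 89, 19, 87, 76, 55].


Initial: [30, 52, 29, 89, 19, 87, 76, 55]
Step 1: min=19 at 4
  Swap: [19, 52, 29, 89, 30, 87, 76, 55]

After 1 step: [19, 52, 29, 89, 30, 87, 76, 55]


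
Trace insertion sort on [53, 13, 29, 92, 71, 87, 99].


Initial: [53, 13, 29, 92, 71, 87, 99]
Insert 13: [13, 53, 29, 92, 71, 87, 99]
Insert 29: [13, 29, 53, 92, 71, 87, 99]
Insert 92: [13, 29, 53, 92, 71, 87, 99]
Insert 71: [13, 29, 53, 71, 92, 87, 99]
Insert 87: [13, 29, 53, 71, 87, 92, 99]
Insert 99: [13, 29, 53, 71, 87, 92, 99]

Sorted: [13, 29, 53, 71, 87, 92, 99]


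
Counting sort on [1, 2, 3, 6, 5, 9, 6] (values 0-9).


Input: [1, 2, 3, 6, 5, 9, 6]
Counts: [0, 1, 1, 1, 0, 1, 2, 0, 0, 1]

Sorted: [1, 2, 3, 5, 6, 6, 9]


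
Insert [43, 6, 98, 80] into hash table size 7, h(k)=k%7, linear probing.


Insert 43: h=1 -> slot 1
Insert 6: h=6 -> slot 6
Insert 98: h=0 -> slot 0
Insert 80: h=3 -> slot 3

Table: [98, 43, None, 80, None, None, 6]


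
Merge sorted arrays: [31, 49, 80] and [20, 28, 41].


Take 20 from B
Take 28 from B
Take 31 from A
Take 41 from B

Merged: [20, 28, 31, 41, 49, 80]


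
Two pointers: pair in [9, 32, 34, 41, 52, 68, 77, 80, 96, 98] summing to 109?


lo=0(9)+hi=9(98)=107
lo=1(32)+hi=9(98)=130
lo=1(32)+hi=8(96)=128
lo=1(32)+hi=7(80)=112
lo=1(32)+hi=6(77)=109

Yes: 32+77=109


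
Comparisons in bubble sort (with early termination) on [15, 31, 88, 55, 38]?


Algorithm: bubble sort (with early termination)
Input: [15, 31, 88, 55, 38]
Sorted: [15, 31, 38, 55, 88]

9


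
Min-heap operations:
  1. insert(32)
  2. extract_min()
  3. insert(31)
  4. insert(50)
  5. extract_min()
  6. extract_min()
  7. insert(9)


insert(32) -> [32]
extract_min()->32, []
insert(31) -> [31]
insert(50) -> [31, 50]
extract_min()->31, [50]
extract_min()->50, []
insert(9) -> [9]

Final heap: [9]


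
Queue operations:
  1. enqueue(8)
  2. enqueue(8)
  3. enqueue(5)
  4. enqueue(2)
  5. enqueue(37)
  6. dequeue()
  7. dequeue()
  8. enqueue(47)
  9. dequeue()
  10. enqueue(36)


enqueue(8) -> [8]
enqueue(8) -> [8, 8]
enqueue(5) -> [8, 8, 5]
enqueue(2) -> [8, 8, 5, 2]
enqueue(37) -> [8, 8, 5, 2, 37]
dequeue()->8, [8, 5, 2, 37]
dequeue()->8, [5, 2, 37]
enqueue(47) -> [5, 2, 37, 47]
dequeue()->5, [2, 37, 47]
enqueue(36) -> [2, 37, 47, 36]

Final queue: [2, 37, 47, 36]


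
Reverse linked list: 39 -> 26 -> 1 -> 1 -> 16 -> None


Step 1: curr=39, set curr.next=prev(None) | reversed so far: 39
Step 2: curr=26, set curr.next=prev(39) | reversed so far: 26 -> 39
Step 3: curr=1, set curr.next=prev(26) | reversed so far: 1 -> 26 -> 39
Step 4: curr=1, set curr.next=prev(1) | reversed so far: 1 -> 1 -> 26 -> 39
Step 5: curr=16, set curr.next=prev(1) | reversed so far: 16 -> 1 -> 1 -> 26 -> 39

16 -> 1 -> 1 -> 26 -> 39 -> None


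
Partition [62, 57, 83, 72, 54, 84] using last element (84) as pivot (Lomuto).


Pivot: 84
  62 <= 84: advance i (no swap)
  57 <= 84: advance i (no swap)
  83 <= 84: advance i (no swap)
  72 <= 84: advance i (no swap)
  54 <= 84: advance i (no swap)
Place pivot at 5: [62, 57, 83, 72, 54, 84]

Partitioned: [62, 57, 83, 72, 54, 84]


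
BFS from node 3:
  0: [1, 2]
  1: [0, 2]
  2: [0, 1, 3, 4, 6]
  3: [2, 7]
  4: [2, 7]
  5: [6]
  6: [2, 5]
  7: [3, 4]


Visit 3, enqueue [2, 7]
Visit 2, enqueue [0, 1, 4, 6]
Visit 7, enqueue []
Visit 0, enqueue []
Visit 1, enqueue []
Visit 4, enqueue []
Visit 6, enqueue [5]
Visit 5, enqueue []

BFS order: [3, 2, 7, 0, 1, 4, 6, 5]


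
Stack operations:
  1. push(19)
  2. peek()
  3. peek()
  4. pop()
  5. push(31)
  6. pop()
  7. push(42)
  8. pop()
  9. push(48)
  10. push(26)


push(19) -> [19]
peek()->19
peek()->19
pop()->19, []
push(31) -> [31]
pop()->31, []
push(42) -> [42]
pop()->42, []
push(48) -> [48]
push(26) -> [48, 26]

Final stack: [48, 26]


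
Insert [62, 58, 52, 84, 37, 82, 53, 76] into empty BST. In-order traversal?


Insert 62: root
Insert 58: L from 62
Insert 52: L from 62 -> L from 58
Insert 84: R from 62
Insert 37: L from 62 -> L from 58 -> L from 52
Insert 82: R from 62 -> L from 84
Insert 53: L from 62 -> L from 58 -> R from 52
Insert 76: R from 62 -> L from 84 -> L from 82

In-order: [37, 52, 53, 58, 62, 76, 82, 84]


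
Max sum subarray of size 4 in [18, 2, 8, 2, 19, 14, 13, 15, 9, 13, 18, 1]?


[0:4]: 30
[1:5]: 31
[2:6]: 43
[3:7]: 48
[4:8]: 61
[5:9]: 51
[6:10]: 50
[7:11]: 55
[8:12]: 41

Max: 61 at [4:8]


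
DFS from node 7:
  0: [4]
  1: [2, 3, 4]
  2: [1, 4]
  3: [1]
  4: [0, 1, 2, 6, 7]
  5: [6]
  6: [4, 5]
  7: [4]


Visit 7, push [4]
Visit 4, push [6, 2, 1, 0]
Visit 0, push []
Visit 1, push [3, 2]
Visit 2, push []
Visit 3, push []
Visit 6, push [5]
Visit 5, push []

DFS order: [7, 4, 0, 1, 2, 3, 6, 5]


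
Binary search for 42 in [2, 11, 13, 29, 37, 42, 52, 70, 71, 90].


Step 1: lo=0, hi=9, mid=4, val=37
Step 2: lo=5, hi=9, mid=7, val=70
Step 3: lo=5, hi=6, mid=5, val=42

Found at index 5


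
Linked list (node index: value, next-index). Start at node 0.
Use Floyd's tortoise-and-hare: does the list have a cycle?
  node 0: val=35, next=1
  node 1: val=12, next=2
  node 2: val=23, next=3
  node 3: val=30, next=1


Floyd's tortoise (slow, +1) and hare (fast, +2):
  init: slow=0, fast=0
  step 1: slow=1, fast=2
  step 2: slow=2, fast=1
  step 3: slow=3, fast=3
  slow == fast at node 3: cycle detected

Cycle: yes


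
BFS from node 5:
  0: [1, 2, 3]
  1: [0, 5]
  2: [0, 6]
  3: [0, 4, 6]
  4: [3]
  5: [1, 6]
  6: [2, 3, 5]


Visit 5, enqueue [1, 6]
Visit 1, enqueue [0]
Visit 6, enqueue [2, 3]
Visit 0, enqueue []
Visit 2, enqueue []
Visit 3, enqueue [4]
Visit 4, enqueue []

BFS order: [5, 1, 6, 0, 2, 3, 4]


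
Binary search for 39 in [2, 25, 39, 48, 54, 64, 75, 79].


Step 1: lo=0, hi=7, mid=3, val=48
Step 2: lo=0, hi=2, mid=1, val=25
Step 3: lo=2, hi=2, mid=2, val=39

Found at index 2


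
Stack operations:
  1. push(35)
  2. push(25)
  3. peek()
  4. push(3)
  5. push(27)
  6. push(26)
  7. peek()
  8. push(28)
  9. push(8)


push(35) -> [35]
push(25) -> [35, 25]
peek()->25
push(3) -> [35, 25, 3]
push(27) -> [35, 25, 3, 27]
push(26) -> [35, 25, 3, 27, 26]
peek()->26
push(28) -> [35, 25, 3, 27, 26, 28]
push(8) -> [35, 25, 3, 27, 26, 28, 8]

Final stack: [35, 25, 3, 27, 26, 28, 8]


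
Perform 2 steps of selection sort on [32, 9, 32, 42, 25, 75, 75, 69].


Initial: [32, 9, 32, 42, 25, 75, 75, 69]
Step 1: min=9 at 1
  Swap: [9, 32, 32, 42, 25, 75, 75, 69]
Step 2: min=25 at 4
  Swap: [9, 25, 32, 42, 32, 75, 75, 69]

After 2 steps: [9, 25, 32, 42, 32, 75, 75, 69]


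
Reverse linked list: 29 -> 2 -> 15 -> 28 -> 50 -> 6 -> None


Step 1: curr=29, set curr.next=prev(None) | reversed so far: 29
Step 2: curr=2, set curr.next=prev(29) | reversed so far: 2 -> 29
Step 3: curr=15, set curr.next=prev(2) | reversed so far: 15 -> 2 -> 29
Step 4: curr=28, set curr.next=prev(15) | reversed so far: 28 -> 15 -> 2 -> 29
Step 5: curr=50, set curr.next=prev(28) | reversed so far: 50 -> 28 -> 15 -> 2 -> 29
Step 6: curr=6, set curr.next=prev(50) | reversed so far: 6 -> 50 -> 28 -> 15 -> 2 -> 29

6 -> 50 -> 28 -> 15 -> 2 -> 29 -> None


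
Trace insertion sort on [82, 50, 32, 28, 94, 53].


Initial: [82, 50, 32, 28, 94, 53]
Insert 50: [50, 82, 32, 28, 94, 53]
Insert 32: [32, 50, 82, 28, 94, 53]
Insert 28: [28, 32, 50, 82, 94, 53]
Insert 94: [28, 32, 50, 82, 94, 53]
Insert 53: [28, 32, 50, 53, 82, 94]

Sorted: [28, 32, 50, 53, 82, 94]


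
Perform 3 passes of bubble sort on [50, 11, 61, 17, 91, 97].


Initial: [50, 11, 61, 17, 91, 97]
Pass 1: [11, 50, 17, 61, 91, 97] (2 swaps)
Pass 2: [11, 17, 50, 61, 91, 97] (1 swaps)
Pass 3: [11, 17, 50, 61, 91, 97] (0 swaps)

After 3 passes: [11, 17, 50, 61, 91, 97]


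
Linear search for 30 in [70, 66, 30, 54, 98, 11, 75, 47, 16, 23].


i=0: 70!=30
i=1: 66!=30
i=2: 30==30 found!

Found at 2, 3 comps


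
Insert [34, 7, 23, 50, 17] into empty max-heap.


Insert 34: [34]
Insert 7: [34, 7]
Insert 23: [34, 7, 23]
Insert 50: [50, 34, 23, 7]
Insert 17: [50, 34, 23, 7, 17]

Final heap: [50, 34, 23, 7, 17]


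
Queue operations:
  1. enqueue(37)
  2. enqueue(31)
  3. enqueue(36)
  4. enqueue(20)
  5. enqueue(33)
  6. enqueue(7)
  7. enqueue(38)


enqueue(37) -> [37]
enqueue(31) -> [37, 31]
enqueue(36) -> [37, 31, 36]
enqueue(20) -> [37, 31, 36, 20]
enqueue(33) -> [37, 31, 36, 20, 33]
enqueue(7) -> [37, 31, 36, 20, 33, 7]
enqueue(38) -> [37, 31, 36, 20, 33, 7, 38]

Final queue: [37, 31, 36, 20, 33, 7, 38]


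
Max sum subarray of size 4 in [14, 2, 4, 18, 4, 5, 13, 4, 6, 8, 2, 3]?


[0:4]: 38
[1:5]: 28
[2:6]: 31
[3:7]: 40
[4:8]: 26
[5:9]: 28
[6:10]: 31
[7:11]: 20
[8:12]: 19

Max: 40 at [3:7]


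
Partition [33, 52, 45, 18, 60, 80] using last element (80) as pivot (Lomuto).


Pivot: 80
  33 <= 80: advance i (no swap)
  52 <= 80: advance i (no swap)
  45 <= 80: advance i (no swap)
  18 <= 80: advance i (no swap)
  60 <= 80: advance i (no swap)
Place pivot at 5: [33, 52, 45, 18, 60, 80]

Partitioned: [33, 52, 45, 18, 60, 80]


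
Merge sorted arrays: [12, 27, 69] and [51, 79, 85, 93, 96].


Take 12 from A
Take 27 from A
Take 51 from B
Take 69 from A

Merged: [12, 27, 51, 69, 79, 85, 93, 96]


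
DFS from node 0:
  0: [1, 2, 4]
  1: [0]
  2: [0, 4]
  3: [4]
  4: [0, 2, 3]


Visit 0, push [4, 2, 1]
Visit 1, push []
Visit 2, push [4]
Visit 4, push [3]
Visit 3, push []

DFS order: [0, 1, 2, 4, 3]


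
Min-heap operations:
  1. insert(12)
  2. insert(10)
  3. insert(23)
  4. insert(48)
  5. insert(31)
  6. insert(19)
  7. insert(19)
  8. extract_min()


insert(12) -> [12]
insert(10) -> [10, 12]
insert(23) -> [10, 12, 23]
insert(48) -> [10, 12, 23, 48]
insert(31) -> [10, 12, 23, 48, 31]
insert(19) -> [10, 12, 19, 48, 31, 23]
insert(19) -> [10, 12, 19, 48, 31, 23, 19]
extract_min()->10, [12, 19, 19, 48, 31, 23]

Final heap: [12, 19, 19, 48, 31, 23]


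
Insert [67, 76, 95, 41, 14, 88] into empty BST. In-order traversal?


Insert 67: root
Insert 76: R from 67
Insert 95: R from 67 -> R from 76
Insert 41: L from 67
Insert 14: L from 67 -> L from 41
Insert 88: R from 67 -> R from 76 -> L from 95

In-order: [14, 41, 67, 76, 88, 95]


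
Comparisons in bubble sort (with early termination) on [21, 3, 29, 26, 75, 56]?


Algorithm: bubble sort (with early termination)
Input: [21, 3, 29, 26, 75, 56]
Sorted: [3, 21, 26, 29, 56, 75]

9


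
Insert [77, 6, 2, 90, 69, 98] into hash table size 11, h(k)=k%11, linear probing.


Insert 77: h=0 -> slot 0
Insert 6: h=6 -> slot 6
Insert 2: h=2 -> slot 2
Insert 90: h=2, 1 probes -> slot 3
Insert 69: h=3, 1 probes -> slot 4
Insert 98: h=10 -> slot 10

Table: [77, None, 2, 90, 69, None, 6, None, None, None, 98]


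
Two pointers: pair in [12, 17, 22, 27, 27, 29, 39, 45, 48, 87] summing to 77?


lo=0(12)+hi=9(87)=99
lo=0(12)+hi=8(48)=60
lo=1(17)+hi=8(48)=65
lo=2(22)+hi=8(48)=70
lo=3(27)+hi=8(48)=75
lo=4(27)+hi=8(48)=75
lo=5(29)+hi=8(48)=77

Yes: 29+48=77


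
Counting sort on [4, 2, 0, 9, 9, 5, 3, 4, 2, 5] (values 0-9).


Input: [4, 2, 0, 9, 9, 5, 3, 4, 2, 5]
Counts: [1, 0, 2, 1, 2, 2, 0, 0, 0, 2]

Sorted: [0, 2, 2, 3, 4, 4, 5, 5, 9, 9]


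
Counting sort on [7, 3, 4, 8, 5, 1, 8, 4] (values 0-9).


Input: [7, 3, 4, 8, 5, 1, 8, 4]
Counts: [0, 1, 0, 1, 2, 1, 0, 1, 2, 0]

Sorted: [1, 3, 4, 4, 5, 7, 8, 8]


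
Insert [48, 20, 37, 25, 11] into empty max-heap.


Insert 48: [48]
Insert 20: [48, 20]
Insert 37: [48, 20, 37]
Insert 25: [48, 25, 37, 20]
Insert 11: [48, 25, 37, 20, 11]

Final heap: [48, 25, 37, 20, 11]


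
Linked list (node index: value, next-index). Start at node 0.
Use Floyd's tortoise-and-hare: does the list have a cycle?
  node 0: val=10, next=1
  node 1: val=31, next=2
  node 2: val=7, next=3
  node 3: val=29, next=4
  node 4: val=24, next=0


Floyd's tortoise (slow, +1) and hare (fast, +2):
  init: slow=0, fast=0
  step 1: slow=1, fast=2
  step 2: slow=2, fast=4
  step 3: slow=3, fast=1
  step 4: slow=4, fast=3
  step 5: slow=0, fast=0
  slow == fast at node 0: cycle detected

Cycle: yes


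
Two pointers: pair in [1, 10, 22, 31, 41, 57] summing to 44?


lo=0(1)+hi=5(57)=58
lo=0(1)+hi=4(41)=42
lo=1(10)+hi=4(41)=51
lo=1(10)+hi=3(31)=41
lo=2(22)+hi=3(31)=53

No pair found


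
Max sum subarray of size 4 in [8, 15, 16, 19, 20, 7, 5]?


[0:4]: 58
[1:5]: 70
[2:6]: 62
[3:7]: 51

Max: 70 at [1:5]


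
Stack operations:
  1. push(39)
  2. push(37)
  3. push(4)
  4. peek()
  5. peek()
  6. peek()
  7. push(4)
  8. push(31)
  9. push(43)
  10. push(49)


push(39) -> [39]
push(37) -> [39, 37]
push(4) -> [39, 37, 4]
peek()->4
peek()->4
peek()->4
push(4) -> [39, 37, 4, 4]
push(31) -> [39, 37, 4, 4, 31]
push(43) -> [39, 37, 4, 4, 31, 43]
push(49) -> [39, 37, 4, 4, 31, 43, 49]

Final stack: [39, 37, 4, 4, 31, 43, 49]


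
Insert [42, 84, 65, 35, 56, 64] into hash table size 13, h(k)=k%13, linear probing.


Insert 42: h=3 -> slot 3
Insert 84: h=6 -> slot 6
Insert 65: h=0 -> slot 0
Insert 35: h=9 -> slot 9
Insert 56: h=4 -> slot 4
Insert 64: h=12 -> slot 12

Table: [65, None, None, 42, 56, None, 84, None, None, 35, None, None, 64]


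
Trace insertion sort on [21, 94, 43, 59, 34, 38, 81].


Initial: [21, 94, 43, 59, 34, 38, 81]
Insert 94: [21, 94, 43, 59, 34, 38, 81]
Insert 43: [21, 43, 94, 59, 34, 38, 81]
Insert 59: [21, 43, 59, 94, 34, 38, 81]
Insert 34: [21, 34, 43, 59, 94, 38, 81]
Insert 38: [21, 34, 38, 43, 59, 94, 81]
Insert 81: [21, 34, 38, 43, 59, 81, 94]

Sorted: [21, 34, 38, 43, 59, 81, 94]


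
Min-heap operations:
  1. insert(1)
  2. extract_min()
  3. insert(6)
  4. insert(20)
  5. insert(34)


insert(1) -> [1]
extract_min()->1, []
insert(6) -> [6]
insert(20) -> [6, 20]
insert(34) -> [6, 20, 34]

Final heap: [6, 20, 34]


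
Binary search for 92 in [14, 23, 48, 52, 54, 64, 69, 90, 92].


Step 1: lo=0, hi=8, mid=4, val=54
Step 2: lo=5, hi=8, mid=6, val=69
Step 3: lo=7, hi=8, mid=7, val=90
Step 4: lo=8, hi=8, mid=8, val=92

Found at index 8


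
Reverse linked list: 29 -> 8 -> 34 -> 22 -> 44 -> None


Step 1: curr=29, set curr.next=prev(None) | reversed so far: 29
Step 2: curr=8, set curr.next=prev(29) | reversed so far: 8 -> 29
Step 3: curr=34, set curr.next=prev(8) | reversed so far: 34 -> 8 -> 29
Step 4: curr=22, set curr.next=prev(34) | reversed so far: 22 -> 34 -> 8 -> 29
Step 5: curr=44, set curr.next=prev(22) | reversed so far: 44 -> 22 -> 34 -> 8 -> 29

44 -> 22 -> 34 -> 8 -> 29 -> None


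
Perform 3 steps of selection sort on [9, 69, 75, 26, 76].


Initial: [9, 69, 75, 26, 76]
Step 1: min=9 at 0
  Swap: [9, 69, 75, 26, 76]
Step 2: min=26 at 3
  Swap: [9, 26, 75, 69, 76]
Step 3: min=69 at 3
  Swap: [9, 26, 69, 75, 76]

After 3 steps: [9, 26, 69, 75, 76]


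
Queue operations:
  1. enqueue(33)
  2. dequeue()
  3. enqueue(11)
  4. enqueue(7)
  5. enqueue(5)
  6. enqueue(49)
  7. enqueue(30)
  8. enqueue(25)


enqueue(33) -> [33]
dequeue()->33, []
enqueue(11) -> [11]
enqueue(7) -> [11, 7]
enqueue(5) -> [11, 7, 5]
enqueue(49) -> [11, 7, 5, 49]
enqueue(30) -> [11, 7, 5, 49, 30]
enqueue(25) -> [11, 7, 5, 49, 30, 25]

Final queue: [11, 7, 5, 49, 30, 25]


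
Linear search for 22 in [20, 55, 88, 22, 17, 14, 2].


i=0: 20!=22
i=1: 55!=22
i=2: 88!=22
i=3: 22==22 found!

Found at 3, 4 comps


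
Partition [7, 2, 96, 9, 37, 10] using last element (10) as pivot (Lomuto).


Pivot: 10
  7 <= 10: advance i (no swap)
  2 <= 10: advance i (no swap)
  9 <= 10: swap -> [7, 2, 9, 96, 37, 10]
Place pivot at 3: [7, 2, 9, 10, 37, 96]

Partitioned: [7, 2, 9, 10, 37, 96]


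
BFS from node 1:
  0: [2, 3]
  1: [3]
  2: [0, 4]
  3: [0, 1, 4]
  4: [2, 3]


Visit 1, enqueue [3]
Visit 3, enqueue [0, 4]
Visit 0, enqueue [2]
Visit 4, enqueue []
Visit 2, enqueue []

BFS order: [1, 3, 0, 4, 2]


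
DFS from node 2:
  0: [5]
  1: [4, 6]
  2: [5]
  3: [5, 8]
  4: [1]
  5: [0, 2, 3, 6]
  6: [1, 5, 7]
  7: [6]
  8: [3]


Visit 2, push [5]
Visit 5, push [6, 3, 0]
Visit 0, push []
Visit 3, push [8]
Visit 8, push []
Visit 6, push [7, 1]
Visit 1, push [4]
Visit 4, push []
Visit 7, push []

DFS order: [2, 5, 0, 3, 8, 6, 1, 4, 7]


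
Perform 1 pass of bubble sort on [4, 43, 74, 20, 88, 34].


Initial: [4, 43, 74, 20, 88, 34]
Pass 1: [4, 43, 20, 74, 34, 88] (2 swaps)

After 1 pass: [4, 43, 20, 74, 34, 88]


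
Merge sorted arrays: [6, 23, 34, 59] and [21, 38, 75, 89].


Take 6 from A
Take 21 from B
Take 23 from A
Take 34 from A
Take 38 from B
Take 59 from A

Merged: [6, 21, 23, 34, 38, 59, 75, 89]


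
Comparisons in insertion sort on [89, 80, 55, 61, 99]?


Algorithm: insertion sort
Input: [89, 80, 55, 61, 99]
Sorted: [55, 61, 80, 89, 99]

7


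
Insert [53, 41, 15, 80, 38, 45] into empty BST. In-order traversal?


Insert 53: root
Insert 41: L from 53
Insert 15: L from 53 -> L from 41
Insert 80: R from 53
Insert 38: L from 53 -> L from 41 -> R from 15
Insert 45: L from 53 -> R from 41

In-order: [15, 38, 41, 45, 53, 80]


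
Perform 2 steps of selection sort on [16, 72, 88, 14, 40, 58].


Initial: [16, 72, 88, 14, 40, 58]
Step 1: min=14 at 3
  Swap: [14, 72, 88, 16, 40, 58]
Step 2: min=16 at 3
  Swap: [14, 16, 88, 72, 40, 58]

After 2 steps: [14, 16, 88, 72, 40, 58]


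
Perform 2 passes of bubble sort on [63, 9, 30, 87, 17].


Initial: [63, 9, 30, 87, 17]
Pass 1: [9, 30, 63, 17, 87] (3 swaps)
Pass 2: [9, 30, 17, 63, 87] (1 swaps)

After 2 passes: [9, 30, 17, 63, 87]


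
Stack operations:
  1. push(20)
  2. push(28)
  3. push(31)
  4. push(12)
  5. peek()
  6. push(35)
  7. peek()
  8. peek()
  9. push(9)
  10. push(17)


push(20) -> [20]
push(28) -> [20, 28]
push(31) -> [20, 28, 31]
push(12) -> [20, 28, 31, 12]
peek()->12
push(35) -> [20, 28, 31, 12, 35]
peek()->35
peek()->35
push(9) -> [20, 28, 31, 12, 35, 9]
push(17) -> [20, 28, 31, 12, 35, 9, 17]

Final stack: [20, 28, 31, 12, 35, 9, 17]


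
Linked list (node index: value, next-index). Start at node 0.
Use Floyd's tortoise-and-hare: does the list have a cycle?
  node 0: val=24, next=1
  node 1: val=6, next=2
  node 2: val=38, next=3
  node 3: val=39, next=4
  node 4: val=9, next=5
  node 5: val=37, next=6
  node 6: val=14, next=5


Floyd's tortoise (slow, +1) and hare (fast, +2):
  init: slow=0, fast=0
  step 1: slow=1, fast=2
  step 2: slow=2, fast=4
  step 3: slow=3, fast=6
  step 4: slow=4, fast=6
  step 5: slow=5, fast=6
  step 6: slow=6, fast=6
  slow == fast at node 6: cycle detected

Cycle: yes


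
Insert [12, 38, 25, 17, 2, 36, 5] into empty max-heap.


Insert 12: [12]
Insert 38: [38, 12]
Insert 25: [38, 12, 25]
Insert 17: [38, 17, 25, 12]
Insert 2: [38, 17, 25, 12, 2]
Insert 36: [38, 17, 36, 12, 2, 25]
Insert 5: [38, 17, 36, 12, 2, 25, 5]

Final heap: [38, 17, 36, 12, 2, 25, 5]


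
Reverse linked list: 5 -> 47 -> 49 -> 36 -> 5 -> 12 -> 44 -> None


Step 1: curr=5, set curr.next=prev(None) | reversed so far: 5
Step 2: curr=47, set curr.next=prev(5) | reversed so far: 47 -> 5
Step 3: curr=49, set curr.next=prev(47) | reversed so far: 49 -> 47 -> 5
Step 4: curr=36, set curr.next=prev(49) | reversed so far: 36 -> 49 -> 47 -> 5
Step 5: curr=5, set curr.next=prev(36) | reversed so far: 5 -> 36 -> 49 -> 47 -> 5
Step 6: curr=12, set curr.next=prev(5) | reversed so far: 12 -> 5 -> 36 -> 49 -> 47 -> 5
Step 7: curr=44, set curr.next=prev(12) | reversed so far: 44 -> 12 -> 5 -> 36 -> 49 -> 47 -> 5

44 -> 12 -> 5 -> 36 -> 49 -> 47 -> 5 -> None


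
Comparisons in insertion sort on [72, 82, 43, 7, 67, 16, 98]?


Algorithm: insertion sort
Input: [72, 82, 43, 7, 67, 16, 98]
Sorted: [7, 16, 43, 67, 72, 82, 98]

15


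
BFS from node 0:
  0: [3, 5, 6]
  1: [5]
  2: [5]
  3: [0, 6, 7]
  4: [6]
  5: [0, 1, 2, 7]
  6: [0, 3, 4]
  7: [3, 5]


Visit 0, enqueue [3, 5, 6]
Visit 3, enqueue [7]
Visit 5, enqueue [1, 2]
Visit 6, enqueue [4]
Visit 7, enqueue []
Visit 1, enqueue []
Visit 2, enqueue []
Visit 4, enqueue []

BFS order: [0, 3, 5, 6, 7, 1, 2, 4]


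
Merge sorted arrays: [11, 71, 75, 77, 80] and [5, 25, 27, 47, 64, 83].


Take 5 from B
Take 11 from A
Take 25 from B
Take 27 from B
Take 47 from B
Take 64 from B
Take 71 from A
Take 75 from A
Take 77 from A
Take 80 from A

Merged: [5, 11, 25, 27, 47, 64, 71, 75, 77, 80, 83]


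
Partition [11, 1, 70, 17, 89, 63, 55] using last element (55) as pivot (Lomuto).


Pivot: 55
  11 <= 55: advance i (no swap)
  1 <= 55: advance i (no swap)
  17 <= 55: swap -> [11, 1, 17, 70, 89, 63, 55]
Place pivot at 3: [11, 1, 17, 55, 89, 63, 70]

Partitioned: [11, 1, 17, 55, 89, 63, 70]


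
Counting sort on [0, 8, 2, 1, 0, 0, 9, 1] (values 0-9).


Input: [0, 8, 2, 1, 0, 0, 9, 1]
Counts: [3, 2, 1, 0, 0, 0, 0, 0, 1, 1]

Sorted: [0, 0, 0, 1, 1, 2, 8, 9]


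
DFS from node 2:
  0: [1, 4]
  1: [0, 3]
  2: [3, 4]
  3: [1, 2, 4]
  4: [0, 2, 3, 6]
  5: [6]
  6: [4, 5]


Visit 2, push [4, 3]
Visit 3, push [4, 1]
Visit 1, push [0]
Visit 0, push [4]
Visit 4, push [6]
Visit 6, push [5]
Visit 5, push []

DFS order: [2, 3, 1, 0, 4, 6, 5]
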